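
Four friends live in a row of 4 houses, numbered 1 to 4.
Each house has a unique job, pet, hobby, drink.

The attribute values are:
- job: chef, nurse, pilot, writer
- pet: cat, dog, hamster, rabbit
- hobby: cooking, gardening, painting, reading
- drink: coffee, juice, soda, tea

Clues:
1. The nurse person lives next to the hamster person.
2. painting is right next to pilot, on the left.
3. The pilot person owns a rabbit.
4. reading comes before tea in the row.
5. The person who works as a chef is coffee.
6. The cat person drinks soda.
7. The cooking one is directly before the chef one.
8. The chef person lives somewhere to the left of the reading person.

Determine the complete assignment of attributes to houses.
Solution:

House | Job | Pet | Hobby | Drink
---------------------------------
  1   | nurse | cat | cooking | soda
  2   | chef | hamster | painting | coffee
  3   | pilot | rabbit | reading | juice
  4   | writer | dog | gardening | tea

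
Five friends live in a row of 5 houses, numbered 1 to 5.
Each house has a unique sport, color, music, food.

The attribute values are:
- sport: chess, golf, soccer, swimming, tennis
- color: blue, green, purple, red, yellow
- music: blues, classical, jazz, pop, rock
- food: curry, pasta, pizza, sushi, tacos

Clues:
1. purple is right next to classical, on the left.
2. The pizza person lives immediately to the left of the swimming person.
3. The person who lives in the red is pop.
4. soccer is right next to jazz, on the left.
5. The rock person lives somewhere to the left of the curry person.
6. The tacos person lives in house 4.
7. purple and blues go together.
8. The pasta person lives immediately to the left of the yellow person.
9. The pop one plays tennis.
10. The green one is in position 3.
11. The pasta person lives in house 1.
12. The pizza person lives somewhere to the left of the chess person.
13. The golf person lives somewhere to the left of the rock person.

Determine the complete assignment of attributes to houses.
Solution:

House | Sport | Color | Music | Food
------------------------------------
  1   | golf | purple | blues | pasta
  2   | soccer | yellow | classical | pizza
  3   | swimming | green | jazz | sushi
  4   | chess | blue | rock | tacos
  5   | tennis | red | pop | curry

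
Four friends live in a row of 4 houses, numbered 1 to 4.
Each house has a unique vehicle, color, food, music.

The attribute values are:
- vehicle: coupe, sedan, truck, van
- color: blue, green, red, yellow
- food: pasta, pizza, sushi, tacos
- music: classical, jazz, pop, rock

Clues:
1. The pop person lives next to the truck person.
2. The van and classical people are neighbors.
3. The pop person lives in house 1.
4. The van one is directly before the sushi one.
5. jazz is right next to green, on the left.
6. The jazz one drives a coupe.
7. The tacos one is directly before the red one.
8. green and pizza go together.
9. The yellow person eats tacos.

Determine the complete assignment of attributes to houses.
Solution:

House | Vehicle | Color | Food | Music
--------------------------------------
  1   | van | yellow | tacos | pop
  2   | truck | red | sushi | classical
  3   | coupe | blue | pasta | jazz
  4   | sedan | green | pizza | rock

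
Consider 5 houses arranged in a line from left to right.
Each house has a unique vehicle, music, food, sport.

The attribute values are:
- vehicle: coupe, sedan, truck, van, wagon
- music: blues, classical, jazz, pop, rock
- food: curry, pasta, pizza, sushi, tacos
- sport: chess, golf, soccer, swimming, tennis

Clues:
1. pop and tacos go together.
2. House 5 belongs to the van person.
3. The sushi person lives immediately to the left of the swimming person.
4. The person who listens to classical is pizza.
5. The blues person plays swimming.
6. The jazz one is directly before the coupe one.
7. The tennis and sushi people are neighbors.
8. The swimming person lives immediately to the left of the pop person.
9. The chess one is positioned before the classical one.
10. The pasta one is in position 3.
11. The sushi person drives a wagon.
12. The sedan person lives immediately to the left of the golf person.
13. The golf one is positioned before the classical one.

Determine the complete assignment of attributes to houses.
Solution:

House | Vehicle | Music | Food | Sport
--------------------------------------
  1   | sedan | rock | curry | tennis
  2   | wagon | jazz | sushi | golf
  3   | coupe | blues | pasta | swimming
  4   | truck | pop | tacos | chess
  5   | van | classical | pizza | soccer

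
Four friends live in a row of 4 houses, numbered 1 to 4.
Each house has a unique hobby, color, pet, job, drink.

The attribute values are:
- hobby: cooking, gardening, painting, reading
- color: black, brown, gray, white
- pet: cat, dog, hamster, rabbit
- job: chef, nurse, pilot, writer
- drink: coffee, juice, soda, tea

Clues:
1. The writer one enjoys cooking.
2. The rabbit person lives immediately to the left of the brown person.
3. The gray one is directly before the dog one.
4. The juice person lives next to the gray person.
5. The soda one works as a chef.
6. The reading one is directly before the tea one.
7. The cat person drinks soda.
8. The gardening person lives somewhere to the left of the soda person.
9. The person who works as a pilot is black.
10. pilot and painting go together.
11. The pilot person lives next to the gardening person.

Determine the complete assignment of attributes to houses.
Solution:

House | Hobby | Color | Pet | Job | Drink
-----------------------------------------
  1   | painting | black | rabbit | pilot | coffee
  2   | gardening | brown | hamster | nurse | juice
  3   | reading | gray | cat | chef | soda
  4   | cooking | white | dog | writer | tea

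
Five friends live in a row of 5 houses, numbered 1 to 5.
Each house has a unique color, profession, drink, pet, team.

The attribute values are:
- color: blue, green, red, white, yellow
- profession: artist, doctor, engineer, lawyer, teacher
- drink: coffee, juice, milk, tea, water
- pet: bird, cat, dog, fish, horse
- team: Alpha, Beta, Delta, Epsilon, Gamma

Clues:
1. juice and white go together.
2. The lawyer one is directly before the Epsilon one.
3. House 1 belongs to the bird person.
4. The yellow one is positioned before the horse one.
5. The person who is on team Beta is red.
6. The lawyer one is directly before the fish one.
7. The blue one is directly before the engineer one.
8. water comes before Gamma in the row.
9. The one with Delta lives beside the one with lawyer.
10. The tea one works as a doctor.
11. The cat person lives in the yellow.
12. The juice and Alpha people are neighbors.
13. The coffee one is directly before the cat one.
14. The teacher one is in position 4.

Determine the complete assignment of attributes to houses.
Solution:

House | Color | Profession | Drink | Pet | Team
-----------------------------------------------
  1   | white | artist | juice | bird | Delta
  2   | blue | lawyer | water | dog | Alpha
  3   | green | engineer | coffee | fish | Epsilon
  4   | yellow | teacher | milk | cat | Gamma
  5   | red | doctor | tea | horse | Beta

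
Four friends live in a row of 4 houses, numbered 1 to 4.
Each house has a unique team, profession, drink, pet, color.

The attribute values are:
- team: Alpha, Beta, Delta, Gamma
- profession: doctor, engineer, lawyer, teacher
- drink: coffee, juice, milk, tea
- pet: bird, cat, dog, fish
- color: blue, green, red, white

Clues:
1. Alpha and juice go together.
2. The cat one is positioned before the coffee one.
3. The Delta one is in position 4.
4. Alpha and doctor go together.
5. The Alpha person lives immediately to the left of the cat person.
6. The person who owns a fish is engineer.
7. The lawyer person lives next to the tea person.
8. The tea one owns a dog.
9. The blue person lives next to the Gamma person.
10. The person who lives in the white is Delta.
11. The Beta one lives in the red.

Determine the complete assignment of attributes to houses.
Solution:

House | Team | Profession | Drink | Pet | Color
-----------------------------------------------
  1   | Alpha | doctor | juice | bird | blue
  2   | Gamma | lawyer | milk | cat | green
  3   | Beta | teacher | tea | dog | red
  4   | Delta | engineer | coffee | fish | white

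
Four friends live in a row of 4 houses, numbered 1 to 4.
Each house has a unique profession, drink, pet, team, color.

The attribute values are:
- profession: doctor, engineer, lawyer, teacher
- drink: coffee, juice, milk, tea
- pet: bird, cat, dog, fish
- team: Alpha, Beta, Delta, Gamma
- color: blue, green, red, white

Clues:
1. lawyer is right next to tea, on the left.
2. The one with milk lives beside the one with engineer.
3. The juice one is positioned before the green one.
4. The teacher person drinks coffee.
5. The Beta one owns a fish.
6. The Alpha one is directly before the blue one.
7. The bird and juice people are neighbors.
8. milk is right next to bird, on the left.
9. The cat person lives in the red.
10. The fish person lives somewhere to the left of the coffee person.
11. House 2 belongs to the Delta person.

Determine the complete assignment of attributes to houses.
Solution:

House | Profession | Drink | Pet | Team | Color
-----------------------------------------------
  1   | lawyer | milk | cat | Alpha | red
  2   | engineer | tea | bird | Delta | blue
  3   | doctor | juice | fish | Beta | white
  4   | teacher | coffee | dog | Gamma | green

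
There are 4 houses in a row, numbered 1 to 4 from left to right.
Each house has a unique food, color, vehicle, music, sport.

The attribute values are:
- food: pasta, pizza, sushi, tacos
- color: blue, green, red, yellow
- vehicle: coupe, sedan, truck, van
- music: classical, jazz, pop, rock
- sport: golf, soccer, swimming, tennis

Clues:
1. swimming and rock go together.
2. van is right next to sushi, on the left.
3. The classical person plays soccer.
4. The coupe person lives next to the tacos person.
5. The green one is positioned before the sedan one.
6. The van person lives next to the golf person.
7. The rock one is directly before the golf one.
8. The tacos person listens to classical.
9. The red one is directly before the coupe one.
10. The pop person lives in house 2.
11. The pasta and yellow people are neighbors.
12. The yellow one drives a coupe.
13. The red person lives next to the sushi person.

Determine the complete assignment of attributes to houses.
Solution:

House | Food | Color | Vehicle | Music | Sport
----------------------------------------------
  1   | pasta | red | van | rock | swimming
  2   | sushi | yellow | coupe | pop | golf
  3   | tacos | green | truck | classical | soccer
  4   | pizza | blue | sedan | jazz | tennis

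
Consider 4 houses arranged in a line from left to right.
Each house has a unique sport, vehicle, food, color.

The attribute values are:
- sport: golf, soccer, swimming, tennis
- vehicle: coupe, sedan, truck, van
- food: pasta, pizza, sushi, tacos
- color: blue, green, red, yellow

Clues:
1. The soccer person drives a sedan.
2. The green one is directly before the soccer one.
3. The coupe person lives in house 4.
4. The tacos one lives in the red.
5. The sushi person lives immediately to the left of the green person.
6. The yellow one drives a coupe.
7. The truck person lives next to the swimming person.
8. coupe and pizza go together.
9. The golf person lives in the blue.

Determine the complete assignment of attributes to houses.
Solution:

House | Sport | Vehicle | Food | Color
--------------------------------------
  1   | golf | truck | sushi | blue
  2   | swimming | van | pasta | green
  3   | soccer | sedan | tacos | red
  4   | tennis | coupe | pizza | yellow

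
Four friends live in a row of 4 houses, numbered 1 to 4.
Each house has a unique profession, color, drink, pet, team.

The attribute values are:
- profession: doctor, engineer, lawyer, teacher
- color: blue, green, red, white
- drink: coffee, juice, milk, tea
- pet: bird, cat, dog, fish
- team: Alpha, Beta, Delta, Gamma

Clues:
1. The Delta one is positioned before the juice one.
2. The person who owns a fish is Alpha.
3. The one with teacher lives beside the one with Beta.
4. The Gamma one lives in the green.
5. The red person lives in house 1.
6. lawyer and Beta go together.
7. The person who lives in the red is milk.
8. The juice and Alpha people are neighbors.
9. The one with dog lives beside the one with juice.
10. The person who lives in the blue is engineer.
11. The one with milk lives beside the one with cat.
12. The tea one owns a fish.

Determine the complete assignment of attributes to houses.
Solution:

House | Profession | Color | Drink | Pet | Team
-----------------------------------------------
  1   | teacher | red | milk | dog | Delta
  2   | lawyer | white | juice | cat | Beta
  3   | engineer | blue | tea | fish | Alpha
  4   | doctor | green | coffee | bird | Gamma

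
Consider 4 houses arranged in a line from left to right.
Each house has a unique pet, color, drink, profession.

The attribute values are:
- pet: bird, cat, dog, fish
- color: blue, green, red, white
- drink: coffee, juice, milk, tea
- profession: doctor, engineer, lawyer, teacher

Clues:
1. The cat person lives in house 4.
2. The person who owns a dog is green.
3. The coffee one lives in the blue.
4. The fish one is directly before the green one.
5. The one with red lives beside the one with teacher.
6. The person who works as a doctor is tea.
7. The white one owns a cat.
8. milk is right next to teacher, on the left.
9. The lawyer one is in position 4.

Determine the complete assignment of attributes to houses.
Solution:

House | Pet | Color | Drink | Profession
----------------------------------------
  1   | bird | red | milk | engineer
  2   | fish | blue | coffee | teacher
  3   | dog | green | tea | doctor
  4   | cat | white | juice | lawyer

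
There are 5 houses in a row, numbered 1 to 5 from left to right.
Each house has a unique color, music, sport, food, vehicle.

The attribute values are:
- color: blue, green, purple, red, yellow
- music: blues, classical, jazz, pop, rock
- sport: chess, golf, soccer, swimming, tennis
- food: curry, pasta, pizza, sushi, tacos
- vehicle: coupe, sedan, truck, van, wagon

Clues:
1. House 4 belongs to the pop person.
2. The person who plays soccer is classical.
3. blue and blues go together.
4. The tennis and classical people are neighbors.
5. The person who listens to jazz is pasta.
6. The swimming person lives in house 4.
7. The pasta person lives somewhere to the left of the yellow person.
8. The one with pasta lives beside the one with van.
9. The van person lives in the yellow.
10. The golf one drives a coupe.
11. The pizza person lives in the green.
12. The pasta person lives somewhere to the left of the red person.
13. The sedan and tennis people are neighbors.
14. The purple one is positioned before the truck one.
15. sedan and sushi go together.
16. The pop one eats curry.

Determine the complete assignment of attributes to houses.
Solution:

House | Color | Music | Sport | Food | Vehicle
----------------------------------------------
  1   | blue | blues | chess | sushi | sedan
  2   | purple | jazz | tennis | pasta | wagon
  3   | yellow | classical | soccer | tacos | van
  4   | red | pop | swimming | curry | truck
  5   | green | rock | golf | pizza | coupe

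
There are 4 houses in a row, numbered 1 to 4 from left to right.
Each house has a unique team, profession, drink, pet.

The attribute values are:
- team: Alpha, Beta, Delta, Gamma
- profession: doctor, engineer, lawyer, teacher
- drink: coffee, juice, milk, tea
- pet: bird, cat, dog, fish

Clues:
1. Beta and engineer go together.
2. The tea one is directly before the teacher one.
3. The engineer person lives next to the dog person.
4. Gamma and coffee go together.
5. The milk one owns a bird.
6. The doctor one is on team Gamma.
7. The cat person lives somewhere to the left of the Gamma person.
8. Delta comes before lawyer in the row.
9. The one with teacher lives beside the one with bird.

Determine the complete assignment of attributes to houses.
Solution:

House | Team | Profession | Drink | Pet
---------------------------------------
  1   | Beta | engineer | tea | cat
  2   | Delta | teacher | juice | dog
  3   | Alpha | lawyer | milk | bird
  4   | Gamma | doctor | coffee | fish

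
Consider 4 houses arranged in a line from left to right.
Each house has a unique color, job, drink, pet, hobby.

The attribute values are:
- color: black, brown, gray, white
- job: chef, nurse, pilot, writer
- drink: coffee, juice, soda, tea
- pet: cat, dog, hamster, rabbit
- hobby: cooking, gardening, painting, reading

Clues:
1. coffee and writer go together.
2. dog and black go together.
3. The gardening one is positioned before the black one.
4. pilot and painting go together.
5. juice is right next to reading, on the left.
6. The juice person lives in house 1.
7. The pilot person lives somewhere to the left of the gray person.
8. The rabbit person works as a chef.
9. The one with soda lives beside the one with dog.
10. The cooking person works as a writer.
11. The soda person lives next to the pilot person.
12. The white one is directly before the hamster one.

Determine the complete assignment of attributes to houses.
Solution:

House | Color | Job | Drink | Pet | Hobby
-----------------------------------------
  1   | white | chef | juice | rabbit | gardening
  2   | brown | nurse | soda | hamster | reading
  3   | black | pilot | tea | dog | painting
  4   | gray | writer | coffee | cat | cooking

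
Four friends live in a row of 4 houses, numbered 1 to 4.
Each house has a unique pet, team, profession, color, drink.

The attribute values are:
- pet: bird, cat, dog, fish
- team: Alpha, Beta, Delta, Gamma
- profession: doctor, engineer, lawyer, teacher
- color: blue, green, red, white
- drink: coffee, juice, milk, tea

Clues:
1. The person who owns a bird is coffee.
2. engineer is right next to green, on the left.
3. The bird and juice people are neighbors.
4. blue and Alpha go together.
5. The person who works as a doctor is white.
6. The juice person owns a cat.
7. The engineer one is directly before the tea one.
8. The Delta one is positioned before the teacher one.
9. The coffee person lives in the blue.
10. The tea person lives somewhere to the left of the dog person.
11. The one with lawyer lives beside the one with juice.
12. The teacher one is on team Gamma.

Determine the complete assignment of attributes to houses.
Solution:

House | Pet | Team | Profession | Color | Drink
-----------------------------------------------
  1   | bird | Alpha | lawyer | blue | coffee
  2   | cat | Delta | engineer | red | juice
  3   | fish | Gamma | teacher | green | tea
  4   | dog | Beta | doctor | white | milk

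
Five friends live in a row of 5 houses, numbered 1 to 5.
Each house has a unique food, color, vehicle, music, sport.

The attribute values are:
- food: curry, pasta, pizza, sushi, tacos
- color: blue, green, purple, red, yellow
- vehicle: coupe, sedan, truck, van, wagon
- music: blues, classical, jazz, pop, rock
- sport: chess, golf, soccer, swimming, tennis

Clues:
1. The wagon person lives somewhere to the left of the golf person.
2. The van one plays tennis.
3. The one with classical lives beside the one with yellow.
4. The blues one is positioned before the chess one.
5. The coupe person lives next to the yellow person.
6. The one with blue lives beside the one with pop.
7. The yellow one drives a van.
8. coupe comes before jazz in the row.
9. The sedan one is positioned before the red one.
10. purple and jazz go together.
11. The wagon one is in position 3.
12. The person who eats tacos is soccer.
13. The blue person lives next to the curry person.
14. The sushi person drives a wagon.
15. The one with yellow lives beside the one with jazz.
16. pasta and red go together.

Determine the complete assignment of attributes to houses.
Solution:

House | Food | Color | Vehicle | Music | Sport
----------------------------------------------
  1   | tacos | blue | coupe | classical | soccer
  2   | curry | yellow | van | pop | tennis
  3   | sushi | purple | wagon | jazz | swimming
  4   | pizza | green | sedan | blues | golf
  5   | pasta | red | truck | rock | chess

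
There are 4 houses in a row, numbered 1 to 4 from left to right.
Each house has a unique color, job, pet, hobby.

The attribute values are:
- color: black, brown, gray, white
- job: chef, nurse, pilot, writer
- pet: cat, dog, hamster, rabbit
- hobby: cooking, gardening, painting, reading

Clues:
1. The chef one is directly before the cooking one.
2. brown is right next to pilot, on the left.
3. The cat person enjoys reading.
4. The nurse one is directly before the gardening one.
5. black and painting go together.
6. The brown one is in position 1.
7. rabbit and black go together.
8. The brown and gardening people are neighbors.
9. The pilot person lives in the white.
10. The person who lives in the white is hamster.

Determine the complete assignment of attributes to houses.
Solution:

House | Color | Job | Pet | Hobby
---------------------------------
  1   | brown | nurse | cat | reading
  2   | white | pilot | hamster | gardening
  3   | black | chef | rabbit | painting
  4   | gray | writer | dog | cooking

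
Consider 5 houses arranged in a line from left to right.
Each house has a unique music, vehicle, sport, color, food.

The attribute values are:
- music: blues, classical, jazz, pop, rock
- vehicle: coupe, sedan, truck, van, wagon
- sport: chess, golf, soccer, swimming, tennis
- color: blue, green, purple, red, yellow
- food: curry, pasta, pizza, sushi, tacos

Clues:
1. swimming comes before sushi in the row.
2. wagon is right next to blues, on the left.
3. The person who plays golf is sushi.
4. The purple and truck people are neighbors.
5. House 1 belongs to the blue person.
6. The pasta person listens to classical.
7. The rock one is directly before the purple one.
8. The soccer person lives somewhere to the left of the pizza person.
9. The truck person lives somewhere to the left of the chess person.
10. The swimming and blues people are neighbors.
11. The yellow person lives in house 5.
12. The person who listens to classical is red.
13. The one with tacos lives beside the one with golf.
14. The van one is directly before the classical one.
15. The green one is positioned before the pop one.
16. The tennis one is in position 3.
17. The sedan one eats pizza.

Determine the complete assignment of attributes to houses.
Solution:

House | Music | Vehicle | Sport | Color | Food
----------------------------------------------
  1   | rock | wagon | swimming | blue | tacos
  2   | blues | van | golf | purple | sushi
  3   | classical | truck | tennis | red | pasta
  4   | jazz | coupe | soccer | green | curry
  5   | pop | sedan | chess | yellow | pizza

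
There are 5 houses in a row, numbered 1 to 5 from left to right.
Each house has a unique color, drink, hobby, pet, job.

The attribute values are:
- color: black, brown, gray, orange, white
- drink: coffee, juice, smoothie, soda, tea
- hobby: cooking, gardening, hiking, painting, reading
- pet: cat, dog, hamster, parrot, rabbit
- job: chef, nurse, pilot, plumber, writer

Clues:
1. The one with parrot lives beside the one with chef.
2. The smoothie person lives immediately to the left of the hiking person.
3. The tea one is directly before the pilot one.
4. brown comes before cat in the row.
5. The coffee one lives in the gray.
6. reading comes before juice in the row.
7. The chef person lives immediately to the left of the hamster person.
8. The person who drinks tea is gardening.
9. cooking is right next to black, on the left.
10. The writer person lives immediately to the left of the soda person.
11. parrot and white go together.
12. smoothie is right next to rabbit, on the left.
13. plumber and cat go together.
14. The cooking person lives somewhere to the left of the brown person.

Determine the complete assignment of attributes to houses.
Solution:

House | Color | Drink | Hobby | Pet | Job
-----------------------------------------
  1   | white | smoothie | cooking | parrot | writer
  2   | black | soda | hiking | rabbit | chef
  3   | brown | tea | gardening | hamster | nurse
  4   | gray | coffee | reading | dog | pilot
  5   | orange | juice | painting | cat | plumber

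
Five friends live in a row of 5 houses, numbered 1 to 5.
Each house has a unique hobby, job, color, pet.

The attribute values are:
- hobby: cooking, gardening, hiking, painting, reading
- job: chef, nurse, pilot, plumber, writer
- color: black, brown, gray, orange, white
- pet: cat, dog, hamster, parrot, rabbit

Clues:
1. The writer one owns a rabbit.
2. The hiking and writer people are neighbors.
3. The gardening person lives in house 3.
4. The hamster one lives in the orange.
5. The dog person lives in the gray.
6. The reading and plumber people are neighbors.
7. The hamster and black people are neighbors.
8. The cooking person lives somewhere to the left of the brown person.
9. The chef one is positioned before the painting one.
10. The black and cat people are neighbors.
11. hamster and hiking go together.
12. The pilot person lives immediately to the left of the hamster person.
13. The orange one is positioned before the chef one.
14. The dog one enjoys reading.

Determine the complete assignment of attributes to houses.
Solution:

House | Hobby | Job | Color | Pet
---------------------------------
  1   | reading | pilot | gray | dog
  2   | hiking | plumber | orange | hamster
  3   | gardening | writer | black | rabbit
  4   | cooking | chef | white | cat
  5   | painting | nurse | brown | parrot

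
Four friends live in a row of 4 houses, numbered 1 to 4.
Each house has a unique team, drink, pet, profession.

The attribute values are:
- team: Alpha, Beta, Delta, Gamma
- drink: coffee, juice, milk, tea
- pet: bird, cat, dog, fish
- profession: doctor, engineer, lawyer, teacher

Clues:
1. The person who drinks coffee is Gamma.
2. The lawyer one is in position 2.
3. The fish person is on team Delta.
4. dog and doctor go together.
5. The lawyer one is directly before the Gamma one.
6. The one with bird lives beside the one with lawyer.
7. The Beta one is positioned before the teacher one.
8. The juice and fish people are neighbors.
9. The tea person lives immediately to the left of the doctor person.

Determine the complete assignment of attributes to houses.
Solution:

House | Team | Drink | Pet | Profession
---------------------------------------
  1   | Beta | juice | bird | engineer
  2   | Delta | tea | fish | lawyer
  3   | Gamma | coffee | dog | doctor
  4   | Alpha | milk | cat | teacher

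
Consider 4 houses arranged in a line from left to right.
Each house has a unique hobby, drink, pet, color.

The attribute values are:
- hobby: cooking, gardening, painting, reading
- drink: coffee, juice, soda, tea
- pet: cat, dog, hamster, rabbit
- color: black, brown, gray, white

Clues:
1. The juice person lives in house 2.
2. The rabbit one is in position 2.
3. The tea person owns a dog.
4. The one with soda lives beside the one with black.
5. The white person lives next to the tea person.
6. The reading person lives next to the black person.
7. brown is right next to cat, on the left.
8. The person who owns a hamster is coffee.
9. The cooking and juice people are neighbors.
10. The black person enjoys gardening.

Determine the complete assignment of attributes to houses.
Solution:

House | Hobby | Drink | Pet | Color
-----------------------------------
  1   | cooking | coffee | hamster | gray
  2   | painting | juice | rabbit | brown
  3   | reading | soda | cat | white
  4   | gardening | tea | dog | black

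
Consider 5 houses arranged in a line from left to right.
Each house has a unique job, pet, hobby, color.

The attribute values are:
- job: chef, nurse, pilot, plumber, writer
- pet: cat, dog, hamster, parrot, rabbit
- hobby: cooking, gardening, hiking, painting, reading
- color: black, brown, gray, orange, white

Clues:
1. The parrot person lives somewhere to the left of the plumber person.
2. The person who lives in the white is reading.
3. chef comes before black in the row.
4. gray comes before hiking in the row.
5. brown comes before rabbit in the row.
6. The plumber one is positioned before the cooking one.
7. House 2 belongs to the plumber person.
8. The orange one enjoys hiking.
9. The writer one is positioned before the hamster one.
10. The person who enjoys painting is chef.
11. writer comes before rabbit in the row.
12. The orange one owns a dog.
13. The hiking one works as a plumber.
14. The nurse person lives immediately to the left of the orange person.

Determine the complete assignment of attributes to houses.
Solution:

House | Job | Pet | Hobby | Color
---------------------------------
  1   | nurse | parrot | gardening | gray
  2   | plumber | dog | hiking | orange
  3   | writer | cat | reading | white
  4   | chef | hamster | painting | brown
  5   | pilot | rabbit | cooking | black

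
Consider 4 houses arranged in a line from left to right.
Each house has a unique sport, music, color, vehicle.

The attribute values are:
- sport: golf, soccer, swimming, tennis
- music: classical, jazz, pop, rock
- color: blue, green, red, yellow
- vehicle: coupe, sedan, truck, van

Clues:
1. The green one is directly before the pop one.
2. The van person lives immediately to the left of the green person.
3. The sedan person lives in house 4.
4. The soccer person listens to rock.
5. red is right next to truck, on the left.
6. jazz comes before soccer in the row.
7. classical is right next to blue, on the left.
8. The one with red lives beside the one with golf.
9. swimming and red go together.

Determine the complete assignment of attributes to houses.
Solution:

House | Sport | Music | Color | Vehicle
---------------------------------------
  1   | swimming | jazz | red | van
  2   | golf | classical | green | truck
  3   | tennis | pop | blue | coupe
  4   | soccer | rock | yellow | sedan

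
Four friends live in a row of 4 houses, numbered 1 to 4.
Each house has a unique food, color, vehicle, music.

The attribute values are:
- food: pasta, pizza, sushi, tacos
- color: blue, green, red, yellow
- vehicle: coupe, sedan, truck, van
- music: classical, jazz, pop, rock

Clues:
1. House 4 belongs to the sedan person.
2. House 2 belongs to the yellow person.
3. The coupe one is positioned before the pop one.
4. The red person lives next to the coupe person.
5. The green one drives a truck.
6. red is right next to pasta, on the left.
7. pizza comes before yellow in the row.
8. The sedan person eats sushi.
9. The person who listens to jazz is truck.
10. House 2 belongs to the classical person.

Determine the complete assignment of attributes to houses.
Solution:

House | Food | Color | Vehicle | Music
--------------------------------------
  1   | pizza | red | van | rock
  2   | pasta | yellow | coupe | classical
  3   | tacos | green | truck | jazz
  4   | sushi | blue | sedan | pop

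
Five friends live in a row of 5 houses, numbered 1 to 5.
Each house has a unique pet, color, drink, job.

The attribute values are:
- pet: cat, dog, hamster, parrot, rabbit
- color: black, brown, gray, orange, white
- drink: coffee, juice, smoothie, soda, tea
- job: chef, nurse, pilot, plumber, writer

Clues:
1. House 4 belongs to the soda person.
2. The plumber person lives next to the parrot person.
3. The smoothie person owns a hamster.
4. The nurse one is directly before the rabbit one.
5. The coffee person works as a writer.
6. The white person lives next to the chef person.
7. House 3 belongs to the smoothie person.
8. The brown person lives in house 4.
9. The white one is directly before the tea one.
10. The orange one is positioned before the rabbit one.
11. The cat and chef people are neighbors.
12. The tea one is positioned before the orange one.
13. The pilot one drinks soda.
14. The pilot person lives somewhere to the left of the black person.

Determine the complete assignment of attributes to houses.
Solution:

House | Pet | Color | Drink | Job
---------------------------------
  1   | cat | white | juice | plumber
  2   | parrot | gray | tea | chef
  3   | hamster | orange | smoothie | nurse
  4   | rabbit | brown | soda | pilot
  5   | dog | black | coffee | writer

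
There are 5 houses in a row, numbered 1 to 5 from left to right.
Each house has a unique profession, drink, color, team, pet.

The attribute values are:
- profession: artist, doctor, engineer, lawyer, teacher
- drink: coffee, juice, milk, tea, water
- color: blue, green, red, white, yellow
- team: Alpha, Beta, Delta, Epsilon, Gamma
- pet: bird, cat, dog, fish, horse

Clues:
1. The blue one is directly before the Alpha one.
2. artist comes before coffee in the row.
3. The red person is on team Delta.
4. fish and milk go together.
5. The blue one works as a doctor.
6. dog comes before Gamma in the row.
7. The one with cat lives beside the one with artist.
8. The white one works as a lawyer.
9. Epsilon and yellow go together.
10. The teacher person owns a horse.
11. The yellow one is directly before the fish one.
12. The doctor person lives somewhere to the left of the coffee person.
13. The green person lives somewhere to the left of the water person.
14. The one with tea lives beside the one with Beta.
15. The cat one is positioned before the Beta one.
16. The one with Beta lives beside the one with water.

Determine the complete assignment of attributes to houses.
Solution:

House | Profession | Drink | Color | Team | Pet
-----------------------------------------------
  1   | engineer | tea | red | Delta | cat
  2   | artist | juice | green | Beta | dog
  3   | teacher | water | yellow | Epsilon | horse
  4   | doctor | milk | blue | Gamma | fish
  5   | lawyer | coffee | white | Alpha | bird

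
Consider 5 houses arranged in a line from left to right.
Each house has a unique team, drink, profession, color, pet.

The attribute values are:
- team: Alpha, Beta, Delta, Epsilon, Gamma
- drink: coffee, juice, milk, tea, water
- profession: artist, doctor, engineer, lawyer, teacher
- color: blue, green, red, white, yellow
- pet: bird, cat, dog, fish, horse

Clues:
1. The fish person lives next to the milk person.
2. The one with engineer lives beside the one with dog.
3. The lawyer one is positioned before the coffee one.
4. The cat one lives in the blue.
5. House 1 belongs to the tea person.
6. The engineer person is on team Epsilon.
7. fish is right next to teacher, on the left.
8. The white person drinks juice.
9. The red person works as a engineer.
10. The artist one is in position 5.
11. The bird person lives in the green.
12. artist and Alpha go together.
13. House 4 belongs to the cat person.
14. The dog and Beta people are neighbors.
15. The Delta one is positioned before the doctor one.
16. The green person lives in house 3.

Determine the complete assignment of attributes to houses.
Solution:

House | Team | Drink | Profession | Color | Pet
-----------------------------------------------
  1   | Epsilon | tea | engineer | red | fish
  2   | Delta | milk | teacher | yellow | dog
  3   | Beta | water | lawyer | green | bird
  4   | Gamma | coffee | doctor | blue | cat
  5   | Alpha | juice | artist | white | horse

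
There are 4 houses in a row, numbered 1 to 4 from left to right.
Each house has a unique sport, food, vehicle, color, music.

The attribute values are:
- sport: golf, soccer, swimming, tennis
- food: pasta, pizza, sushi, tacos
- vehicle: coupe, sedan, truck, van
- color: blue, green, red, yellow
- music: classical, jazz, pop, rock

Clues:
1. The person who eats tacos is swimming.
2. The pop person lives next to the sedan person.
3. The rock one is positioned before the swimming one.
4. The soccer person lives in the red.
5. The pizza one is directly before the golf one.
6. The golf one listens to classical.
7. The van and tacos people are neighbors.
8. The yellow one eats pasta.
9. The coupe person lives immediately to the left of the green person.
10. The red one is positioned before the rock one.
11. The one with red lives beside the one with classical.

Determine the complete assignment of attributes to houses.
Solution:

House | Sport | Food | Vehicle | Color | Music
----------------------------------------------
  1   | soccer | pizza | coupe | red | pop
  2   | golf | sushi | sedan | green | classical
  3   | tennis | pasta | van | yellow | rock
  4   | swimming | tacos | truck | blue | jazz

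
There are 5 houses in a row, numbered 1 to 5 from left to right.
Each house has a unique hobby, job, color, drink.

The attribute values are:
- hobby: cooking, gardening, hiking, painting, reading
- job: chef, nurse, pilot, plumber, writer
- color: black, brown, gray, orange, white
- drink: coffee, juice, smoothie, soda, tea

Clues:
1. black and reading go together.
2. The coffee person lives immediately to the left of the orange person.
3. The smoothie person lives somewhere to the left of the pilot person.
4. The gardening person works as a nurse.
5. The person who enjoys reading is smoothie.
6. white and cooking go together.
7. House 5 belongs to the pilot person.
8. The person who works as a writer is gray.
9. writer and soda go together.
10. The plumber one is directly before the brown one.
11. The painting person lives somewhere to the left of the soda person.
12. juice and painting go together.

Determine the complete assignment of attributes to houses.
Solution:

House | Hobby | Job | Color | Drink
-----------------------------------
  1   | reading | plumber | black | smoothie
  2   | gardening | nurse | brown | coffee
  3   | painting | chef | orange | juice
  4   | hiking | writer | gray | soda
  5   | cooking | pilot | white | tea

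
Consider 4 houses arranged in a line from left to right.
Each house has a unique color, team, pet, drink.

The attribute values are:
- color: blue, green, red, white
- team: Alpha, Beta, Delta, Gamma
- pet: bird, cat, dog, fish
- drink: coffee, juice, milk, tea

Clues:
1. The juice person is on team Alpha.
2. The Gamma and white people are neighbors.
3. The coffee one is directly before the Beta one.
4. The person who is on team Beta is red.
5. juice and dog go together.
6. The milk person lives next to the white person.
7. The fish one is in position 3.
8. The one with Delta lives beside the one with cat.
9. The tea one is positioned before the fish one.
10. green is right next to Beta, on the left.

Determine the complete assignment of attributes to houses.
Solution:

House | Color | Team | Pet | Drink
----------------------------------
  1   | green | Delta | bird | coffee
  2   | red | Beta | cat | tea
  3   | blue | Gamma | fish | milk
  4   | white | Alpha | dog | juice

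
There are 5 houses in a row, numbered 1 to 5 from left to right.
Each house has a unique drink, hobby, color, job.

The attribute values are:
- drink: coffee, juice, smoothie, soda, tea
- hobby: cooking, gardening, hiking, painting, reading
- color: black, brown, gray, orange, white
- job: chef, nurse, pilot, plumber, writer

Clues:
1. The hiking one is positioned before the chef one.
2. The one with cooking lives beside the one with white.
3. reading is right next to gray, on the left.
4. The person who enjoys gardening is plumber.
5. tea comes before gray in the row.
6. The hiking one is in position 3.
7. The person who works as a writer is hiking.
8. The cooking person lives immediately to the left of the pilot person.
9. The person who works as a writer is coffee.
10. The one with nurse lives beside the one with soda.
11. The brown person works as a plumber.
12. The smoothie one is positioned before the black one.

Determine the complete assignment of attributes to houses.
Solution:

House | Drink | Hobby | Color | Job
-----------------------------------
  1   | tea | cooking | orange | nurse
  2   | soda | reading | white | pilot
  3   | coffee | hiking | gray | writer
  4   | smoothie | gardening | brown | plumber
  5   | juice | painting | black | chef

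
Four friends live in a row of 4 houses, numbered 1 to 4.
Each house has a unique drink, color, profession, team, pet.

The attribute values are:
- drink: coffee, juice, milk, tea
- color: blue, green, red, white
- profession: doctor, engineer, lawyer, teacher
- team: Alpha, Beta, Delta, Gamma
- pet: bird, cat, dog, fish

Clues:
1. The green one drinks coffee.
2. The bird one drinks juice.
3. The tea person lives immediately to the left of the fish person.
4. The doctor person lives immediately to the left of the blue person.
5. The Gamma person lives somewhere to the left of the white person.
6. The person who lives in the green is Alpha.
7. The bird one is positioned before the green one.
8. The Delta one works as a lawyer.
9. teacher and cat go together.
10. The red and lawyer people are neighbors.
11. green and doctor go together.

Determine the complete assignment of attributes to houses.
Solution:

House | Drink | Color | Profession | Team | Pet
-----------------------------------------------
  1   | juice | red | engineer | Gamma | bird
  2   | tea | white | lawyer | Delta | dog
  3   | coffee | green | doctor | Alpha | fish
  4   | milk | blue | teacher | Beta | cat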